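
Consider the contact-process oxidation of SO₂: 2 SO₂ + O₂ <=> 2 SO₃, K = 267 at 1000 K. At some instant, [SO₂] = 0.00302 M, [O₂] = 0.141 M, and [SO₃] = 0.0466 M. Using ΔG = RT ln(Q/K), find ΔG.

ΔG = 15.3 kJ/mol

Q = [SO₃]² / ([SO₂]²·[O₂]) = (0.0466)² / ((0.00302)²·(0.141)) = 1690
ΔG = RT ln(Q/K) = (8.314 J mol⁻¹ K⁻¹)(1000 K) × ln(1690/267)
   = (8.314 kJ/mol)(1.845) = 15.3 kJ/mol
ΔG > 0, so the forward reaction is non-spontaneous (proceeds in reverse).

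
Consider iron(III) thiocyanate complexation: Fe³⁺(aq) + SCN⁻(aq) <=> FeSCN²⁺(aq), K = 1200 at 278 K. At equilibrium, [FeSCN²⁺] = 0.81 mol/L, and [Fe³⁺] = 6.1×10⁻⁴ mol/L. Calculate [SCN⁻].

[SCN⁻] = 1.1 mol/L

At equilibrium, K = [FeSCN²⁺] / ([Fe³⁺]·[SCN⁻]) = 1200.
(0.81) / ((6.1×10⁻⁴)·([SCN⁻])) = 1200
[SCN⁻] = 1.11 = 1.1 mol/L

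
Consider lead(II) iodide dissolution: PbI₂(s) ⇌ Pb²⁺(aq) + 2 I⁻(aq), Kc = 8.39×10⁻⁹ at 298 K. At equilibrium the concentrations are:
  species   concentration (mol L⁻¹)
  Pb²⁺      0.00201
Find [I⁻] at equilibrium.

[I⁻] = 0.00204 mol L⁻¹

(PbI₂ is a pure solid — omitted from Kc.)
At equilibrium, Kc = [Pb²⁺]·[I⁻]² = 8.39×10⁻⁹.
(0.00201)·([I⁻])² = 8.39×10⁻⁹
[I⁻]² = 4.17×10⁻⁶ ⇒ [I⁻] = 0.00204 mol L⁻¹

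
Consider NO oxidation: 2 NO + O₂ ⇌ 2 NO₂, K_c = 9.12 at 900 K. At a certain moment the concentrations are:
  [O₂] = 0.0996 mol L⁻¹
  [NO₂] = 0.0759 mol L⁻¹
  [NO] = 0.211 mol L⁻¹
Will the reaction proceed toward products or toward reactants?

Q_c = [NO₂]² / ([NO]²·[O₂]) = (0.0759)² / ((0.211)²·(0.0996)) = 1.30
Q_c = 1.30 < K_c = 9.12, so the forward reaction proceeds.

forward (toward products)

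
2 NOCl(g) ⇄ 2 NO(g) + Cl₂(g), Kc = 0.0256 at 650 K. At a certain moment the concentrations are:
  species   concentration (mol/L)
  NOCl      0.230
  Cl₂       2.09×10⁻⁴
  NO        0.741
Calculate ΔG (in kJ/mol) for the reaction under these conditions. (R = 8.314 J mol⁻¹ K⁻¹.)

ΔG = -13.3 kJ/mol

Qc = [NO]²·[Cl₂] / [NOCl]² = (0.741)²·(2.09×10⁻⁴) / (0.230)² = 0.00217
ΔG = RT ln(Qc/Kc) = (8.314 J mol⁻¹ K⁻¹)(650 K) × ln(0.00217/0.0256)
   = (5.404 kJ/mol)(-2.468) = -13.3 kJ/mol
ΔG < 0, so the forward reaction is spontaneous (proceeds forward).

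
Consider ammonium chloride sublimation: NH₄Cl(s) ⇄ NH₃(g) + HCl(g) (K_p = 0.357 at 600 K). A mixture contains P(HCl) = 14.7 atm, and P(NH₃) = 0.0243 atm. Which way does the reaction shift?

(NH₄Cl is a pure solid — omitted from Q_p.)
Q_p = P(NH₃)·P(HCl) = (0.0243)·(14.7) = 0.357
Q_p = 0.357 = K_p, so the system is already at equilibrium.

neither direction; the system is at equilibrium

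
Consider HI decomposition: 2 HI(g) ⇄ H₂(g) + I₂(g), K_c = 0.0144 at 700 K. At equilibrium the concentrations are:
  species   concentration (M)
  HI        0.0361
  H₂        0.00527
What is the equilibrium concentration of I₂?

[I₂] = 0.00356 M

At equilibrium, K_c = [H₂]·[I₂] / [HI]² = 0.0144.
(0.00527)·([I₂]) / (0.0361)² = 0.0144
[I₂] = 0.00356 M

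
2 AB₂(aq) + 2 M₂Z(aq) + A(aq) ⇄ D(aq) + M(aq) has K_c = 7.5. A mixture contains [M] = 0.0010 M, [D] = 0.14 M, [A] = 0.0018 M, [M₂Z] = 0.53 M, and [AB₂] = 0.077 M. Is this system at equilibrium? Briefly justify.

Q_c = [D]·[M] / ([AB₂]²·[M₂Z]²·[A]) = (0.14)·(0.0010) / ((0.077)²·(0.53)²·(0.0018)) = 47
Q_c = 47 > K_c = 7.5: net reverse reaction.

no; Q > K, reaction proceeds in reverse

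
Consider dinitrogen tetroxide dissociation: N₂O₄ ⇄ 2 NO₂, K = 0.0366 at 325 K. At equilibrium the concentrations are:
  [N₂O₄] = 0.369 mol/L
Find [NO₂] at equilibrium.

At equilibrium, K = [NO₂]² / [N₂O₄] = 0.0366.
([NO₂])² / (0.369) = 0.0366
[NO₂]² = 0.0135 ⇒ [NO₂] = 0.116 mol/L

[NO₂] = 0.116 mol/L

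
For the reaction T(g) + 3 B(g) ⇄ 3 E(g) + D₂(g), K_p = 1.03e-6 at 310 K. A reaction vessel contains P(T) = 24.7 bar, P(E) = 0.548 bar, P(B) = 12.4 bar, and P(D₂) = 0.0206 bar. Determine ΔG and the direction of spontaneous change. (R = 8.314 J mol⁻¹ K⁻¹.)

Q_p = P(E)³·P(D₂) / (P(T)·P(B)³) = (0.548)³·(0.0206) / ((24.7)·(12.4)³) = 7.20e-8
ΔG = RT ln(Q_p/K_p) = (8.314 J mol⁻¹ K⁻¹)(310 K) × ln(7.20e-8/1.03e-6)
   = (2.577 kJ/mol)(-2.661) = -6.86 kJ/mol
ΔG < 0, so the forward reaction is spontaneous (proceeds forward).

ΔG = -6.86 kJ/mol; the forward reaction is spontaneous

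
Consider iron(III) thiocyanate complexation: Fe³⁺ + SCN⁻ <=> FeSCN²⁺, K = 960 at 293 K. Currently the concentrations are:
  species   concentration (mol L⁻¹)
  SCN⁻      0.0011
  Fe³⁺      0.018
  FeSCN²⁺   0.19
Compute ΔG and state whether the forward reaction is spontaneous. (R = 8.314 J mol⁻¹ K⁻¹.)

Q = [FeSCN²⁺] / ([Fe³⁺]·[SCN⁻]) = (0.19) / ((0.018)·(0.0011)) = 9600
ΔG = RT ln(Q/K) = (8.314 J mol⁻¹ K⁻¹)(293 K) × ln(9600/960)
   = (2.436 kJ/mol)(2.303) = 5.61 kJ/mol
ΔG > 0, so the forward reaction is non-spontaneous (proceeds in reverse).

ΔG = 5.61 kJ/mol; the forward reaction is non-spontaneous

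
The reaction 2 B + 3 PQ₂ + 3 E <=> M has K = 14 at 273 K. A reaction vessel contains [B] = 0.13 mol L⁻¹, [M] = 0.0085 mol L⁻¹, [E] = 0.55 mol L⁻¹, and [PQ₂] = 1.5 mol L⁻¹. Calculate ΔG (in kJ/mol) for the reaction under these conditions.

Q = [M] / ([B]²·[PQ₂]³·[E]³) = (0.0085) / ((0.13)²·(1.5)³·(0.55)³) = 0.896
ΔG = RT ln(Q/K) = (8.314 J mol⁻¹ K⁻¹)(273 K) × ln(0.896/14)
   = (2.270 kJ/mol)(-2.749) = -6.24 kJ/mol
ΔG < 0, so the forward reaction is spontaneous (proceeds forward).

ΔG = -6.24 kJ/mol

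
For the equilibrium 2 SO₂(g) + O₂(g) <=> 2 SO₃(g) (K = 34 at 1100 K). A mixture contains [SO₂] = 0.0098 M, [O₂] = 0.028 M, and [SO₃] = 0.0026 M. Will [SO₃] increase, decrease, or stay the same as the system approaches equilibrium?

Q = [SO₃]² / ([SO₂]²·[O₂]) = (0.0026)² / ((0.0098)²·(0.028)) = 2.5
Q = 2.5 < K = 34: net forward reaction.
SO₃ is a product, so it increases.

increase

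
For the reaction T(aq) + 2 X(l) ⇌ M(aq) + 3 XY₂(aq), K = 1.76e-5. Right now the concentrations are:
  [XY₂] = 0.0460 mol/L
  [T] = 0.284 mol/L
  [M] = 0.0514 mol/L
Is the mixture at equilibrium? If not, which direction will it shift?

yes, at equilibrium

(X is a pure liquid — omitted from Q.)
Q = [M]·[XY₂]³ / [T] = (0.0514)·(0.0460)³ / (0.284) = 1.76e-5
Q = 1.76e-5 = K; the system is at equilibrium.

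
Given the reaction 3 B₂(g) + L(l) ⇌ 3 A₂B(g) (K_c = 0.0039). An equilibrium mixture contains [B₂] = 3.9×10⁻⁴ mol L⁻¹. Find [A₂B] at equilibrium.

(L is a pure liquid — omitted from K_c.)
At equilibrium, K_c = [A₂B]³ / [B₂]³ = 0.0039.
([A₂B])³ / (3.9×10⁻⁴)³ = 0.0039
[A₂B]³ = 2.31×10⁻¹³ ⇒ [A₂B] = 6.1×10⁻⁵ mol L⁻¹

[A₂B] = 6.1×10⁻⁵ mol L⁻¹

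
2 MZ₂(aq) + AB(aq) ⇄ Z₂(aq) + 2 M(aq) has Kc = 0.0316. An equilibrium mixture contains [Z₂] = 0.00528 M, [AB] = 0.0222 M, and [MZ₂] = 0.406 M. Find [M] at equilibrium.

At equilibrium, Kc = [Z₂]·[M]² / ([MZ₂]²·[AB]) = 0.0316.
(0.00528)·([M])² / ((0.406)²·(0.0222)) = 0.0316
[M]² = 0.0219 ⇒ [M] = 0.148 M

[M] = 0.148 M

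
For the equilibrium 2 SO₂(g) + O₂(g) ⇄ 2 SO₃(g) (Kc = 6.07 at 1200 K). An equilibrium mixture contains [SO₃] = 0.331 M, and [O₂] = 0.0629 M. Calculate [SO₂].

At equilibrium, Kc = [SO₃]² / ([SO₂]²·[O₂]) = 6.07.
(0.331)² / (([SO₂])²·(0.0629)) = 6.07
[SO₂]² = 0.287 ⇒ [SO₂] = 0.536 M

[SO₂] = 0.536 M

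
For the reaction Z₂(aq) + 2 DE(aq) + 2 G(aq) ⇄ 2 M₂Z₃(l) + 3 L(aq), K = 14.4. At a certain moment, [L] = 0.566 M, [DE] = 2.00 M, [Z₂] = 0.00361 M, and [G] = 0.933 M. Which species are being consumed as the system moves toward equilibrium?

none (at equilibrium)

(M₂Z₃ is a pure liquid — omitted from Q.)
Q = [L]³ / ([Z₂]·[DE]²·[G]²) = (0.566)³ / ((0.00361)·(2.00)²·(0.933)²) = 14.4
Q = 14.4 = K; the system is at equilibrium.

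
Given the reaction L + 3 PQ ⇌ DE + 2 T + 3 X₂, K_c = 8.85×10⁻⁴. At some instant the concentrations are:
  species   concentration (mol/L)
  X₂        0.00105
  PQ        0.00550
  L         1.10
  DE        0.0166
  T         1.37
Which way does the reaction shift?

toward products

Q_c = [DE]·[T]²·[X₂]³ / ([L]·[PQ]³) = (0.0166)·(1.37)²·(0.00105)³ / ((1.10)·(0.00550)³) = 1.97×10⁻⁴
Q_c = 1.97×10⁻⁴ < K_c = 8.85×10⁻⁴, so the forward reaction proceeds.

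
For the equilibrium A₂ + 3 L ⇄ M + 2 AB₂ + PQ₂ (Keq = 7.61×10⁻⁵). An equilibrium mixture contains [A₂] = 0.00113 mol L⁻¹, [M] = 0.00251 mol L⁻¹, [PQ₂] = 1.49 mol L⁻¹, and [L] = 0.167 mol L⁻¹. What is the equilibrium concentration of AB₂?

[AB₂] = 3.27×10⁻⁴ mol L⁻¹

At equilibrium, Keq = [M]·[AB₂]²·[PQ₂] / ([A₂]·[L]³) = 7.61×10⁻⁵.
(0.00251)·([AB₂])²·(1.49) / ((0.00113)·(0.167)³) = 7.61×10⁻⁵
[AB₂]² = 1.07×10⁻⁷ ⇒ [AB₂] = 3.27×10⁻⁴ mol L⁻¹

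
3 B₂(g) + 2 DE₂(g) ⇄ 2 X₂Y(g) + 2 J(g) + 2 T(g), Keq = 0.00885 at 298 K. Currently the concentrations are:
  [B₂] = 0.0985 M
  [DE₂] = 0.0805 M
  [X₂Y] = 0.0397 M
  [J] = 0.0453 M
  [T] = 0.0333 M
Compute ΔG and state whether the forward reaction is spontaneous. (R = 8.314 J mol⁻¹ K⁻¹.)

ΔG = -6.76 kJ/mol; the forward reaction is spontaneous

Q = [X₂Y]²·[J]²·[T]² / ([B₂]³·[DE₂]²) = (0.0397)²·(0.0453)²·(0.0333)² / ((0.0985)³·(0.0805)²) = 5.79×10⁻⁴
ΔG = RT ln(Q/Keq) = (8.314 J mol⁻¹ K⁻¹)(298 K) × ln(5.79×10⁻⁴/0.00885)
   = (2.478 kJ/mol)(-2.727) = -6.76 kJ/mol
ΔG < 0, so the forward reaction is spontaneous (proceeds forward).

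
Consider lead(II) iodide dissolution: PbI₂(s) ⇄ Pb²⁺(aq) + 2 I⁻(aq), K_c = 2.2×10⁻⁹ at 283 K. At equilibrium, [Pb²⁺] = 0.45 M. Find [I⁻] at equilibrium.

[I⁻] = 7.0×10⁻⁵ M

(PbI₂ is a pure solid — omitted from K_c.)
At equilibrium, K_c = [Pb²⁺]·[I⁻]² = 2.2×10⁻⁹.
(0.45)·([I⁻])² = 2.2×10⁻⁹
[I⁻]² = 4.89×10⁻⁹ ⇒ [I⁻] = 7.0×10⁻⁵ M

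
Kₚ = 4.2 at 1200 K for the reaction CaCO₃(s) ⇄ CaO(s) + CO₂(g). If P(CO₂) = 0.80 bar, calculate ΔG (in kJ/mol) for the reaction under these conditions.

ΔG = -16.5 kJ/mol

(CaCO₃, CaO are pure solids — omitted from Qₚ.)
Qₚ = P(CO₂) = 0.800
ΔG = RT ln(Qₚ/Kₚ) = (8.314 J mol⁻¹ K⁻¹)(1200 K) × ln(0.800/4.2)
   = (9.977 kJ/mol)(-1.658) = -16.5 kJ/mol
ΔG < 0, so the forward reaction is spontaneous (proceeds forward).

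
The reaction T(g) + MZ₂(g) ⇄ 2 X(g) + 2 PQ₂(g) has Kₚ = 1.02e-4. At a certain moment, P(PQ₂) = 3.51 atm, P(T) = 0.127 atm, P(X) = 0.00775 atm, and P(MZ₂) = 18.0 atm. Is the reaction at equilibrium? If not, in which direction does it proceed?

Qₚ = P(X)²·P(PQ₂)² / (P(T)·P(MZ₂)) = (0.00775)²·(3.51)² / ((0.127)·(18.0)) = 3.24e-4
Qₚ = 3.24e-4 > Kₚ = 1.02e-4, so the reverse reaction proceeds.

reverse (toward reactants)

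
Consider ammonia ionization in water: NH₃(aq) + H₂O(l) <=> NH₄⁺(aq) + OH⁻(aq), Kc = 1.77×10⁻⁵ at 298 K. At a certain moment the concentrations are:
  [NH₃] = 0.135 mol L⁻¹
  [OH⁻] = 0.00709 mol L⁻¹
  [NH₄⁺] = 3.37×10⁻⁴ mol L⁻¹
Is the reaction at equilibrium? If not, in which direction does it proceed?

(H₂O is a pure liquid — omitted from Qc.)
Qc = [NH₄⁺]·[OH⁻] / [NH₃] = (3.37×10⁻⁴)·(0.00709) / (0.135) = 1.77×10⁻⁵
Qc = 1.77×10⁻⁵ = Kc, so the system is already at equilibrium.

neither direction; the system is at equilibrium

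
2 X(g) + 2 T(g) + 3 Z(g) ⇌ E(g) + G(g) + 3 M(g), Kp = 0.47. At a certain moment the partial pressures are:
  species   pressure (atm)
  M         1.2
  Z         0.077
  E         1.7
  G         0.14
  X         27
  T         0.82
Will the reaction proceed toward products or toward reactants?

in the reverse direction

Qp = P(E)·P(G)·P(M)³ / (P(X)²·P(T)²·P(Z)³) = (1.7)·(0.14)·(1.2)³ / ((27)²·(0.82)²·(0.077)³) = 1.8
Qp = 1.8 > Kp = 0.47, so the reverse reaction proceeds.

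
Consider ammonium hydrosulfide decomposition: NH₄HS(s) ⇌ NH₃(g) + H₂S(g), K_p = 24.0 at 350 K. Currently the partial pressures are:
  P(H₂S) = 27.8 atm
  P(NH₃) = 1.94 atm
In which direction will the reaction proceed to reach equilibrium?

(NH₄HS is a pure solid — omitted from Q_p.)
Q_p = P(NH₃)·P(H₂S) = (1.94)·(27.8) = 53.9
Q_p = 53.9 > K_p = 24.0, so the reverse reaction proceeds.

toward reactants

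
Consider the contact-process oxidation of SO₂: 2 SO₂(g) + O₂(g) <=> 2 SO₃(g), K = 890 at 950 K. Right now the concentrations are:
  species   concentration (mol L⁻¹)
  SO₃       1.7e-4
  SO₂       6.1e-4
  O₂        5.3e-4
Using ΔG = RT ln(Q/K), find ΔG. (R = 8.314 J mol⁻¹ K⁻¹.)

ΔG = -14.2 kJ/mol

Q = [SO₃]² / ([SO₂]²·[O₂]) = (1.7e-4)² / ((6.1e-4)²·(5.3e-4)) = 147
ΔG = RT ln(Q/K) = (8.314 J mol⁻¹ K⁻¹)(950 K) × ln(147/890)
   = (7.898 kJ/mol)(-1.801) = -14.2 kJ/mol
ΔG < 0, so the forward reaction is spontaneous (proceeds forward).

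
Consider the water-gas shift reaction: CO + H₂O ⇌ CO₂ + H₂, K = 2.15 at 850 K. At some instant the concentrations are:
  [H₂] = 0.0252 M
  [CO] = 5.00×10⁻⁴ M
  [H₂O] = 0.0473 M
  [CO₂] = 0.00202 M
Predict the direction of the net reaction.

at equilibrium

Q = [CO₂]·[H₂] / ([CO]·[H₂O]) = (0.00202)·(0.0252) / ((5.00×10⁻⁴)·(0.0473)) = 2.15
Q = 2.15 = K, so the system is already at equilibrium.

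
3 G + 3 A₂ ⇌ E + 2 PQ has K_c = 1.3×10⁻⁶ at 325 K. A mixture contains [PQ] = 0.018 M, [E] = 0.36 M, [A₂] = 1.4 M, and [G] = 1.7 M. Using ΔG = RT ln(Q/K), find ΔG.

Q_c = [E]·[PQ]² / ([G]³·[A₂]³) = (0.36)·(0.018)² / ((1.7)³·(1.4)³) = 8.65×10⁻⁶
ΔG = RT ln(Q_c/K_c) = (8.314 J mol⁻¹ K⁻¹)(325 K) × ln(8.65×10⁻⁶/1.3×10⁻⁶)
   = (2.702 kJ/mol)(1.895) = 5.12 kJ/mol
ΔG > 0, so the forward reaction is non-spontaneous (proceeds in reverse).

ΔG = 5.12 kJ/mol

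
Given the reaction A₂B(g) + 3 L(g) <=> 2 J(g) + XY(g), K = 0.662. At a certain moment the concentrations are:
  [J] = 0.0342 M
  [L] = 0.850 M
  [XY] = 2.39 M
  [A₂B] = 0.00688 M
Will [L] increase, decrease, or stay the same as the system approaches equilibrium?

Q = [J]²·[XY] / ([A₂B]·[L]³) = (0.0342)²·(2.39) / ((0.00688)·(0.850)³) = 0.662
Q = 0.662 = K; the system is at equilibrium.

stay the same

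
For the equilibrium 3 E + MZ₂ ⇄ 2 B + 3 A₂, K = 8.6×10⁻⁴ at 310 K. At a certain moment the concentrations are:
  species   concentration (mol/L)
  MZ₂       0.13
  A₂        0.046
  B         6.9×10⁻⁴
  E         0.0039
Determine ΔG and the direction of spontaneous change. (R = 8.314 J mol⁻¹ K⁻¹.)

Q = [B]²·[A₂]³ / ([E]³·[MZ₂]) = (6.9×10⁻⁴)²·(0.046)³ / ((0.0039)³·(0.13)) = 0.00601
ΔG = RT ln(Q/K) = (8.314 J mol⁻¹ K⁻¹)(310 K) × ln(0.00601/8.6×10⁻⁴)
   = (2.577 kJ/mol)(1.944) = 5.01 kJ/mol
ΔG > 0, so the forward reaction is non-spontaneous (proceeds in reverse).

ΔG = 5.01 kJ/mol; the forward reaction is non-spontaneous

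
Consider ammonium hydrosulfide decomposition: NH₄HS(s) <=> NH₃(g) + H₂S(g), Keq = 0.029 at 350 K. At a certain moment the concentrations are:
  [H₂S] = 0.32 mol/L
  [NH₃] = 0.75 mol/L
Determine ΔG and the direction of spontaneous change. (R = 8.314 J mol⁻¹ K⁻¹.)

ΔG = 6.15 kJ/mol; the forward reaction is non-spontaneous

(NH₄HS is a pure solid — omitted from Q.)
Q = [NH₃]·[H₂S] = (0.75)·(0.32) = 0.240
ΔG = RT ln(Q/Keq) = (8.314 J mol⁻¹ K⁻¹)(350 K) × ln(0.240/0.029)
   = (2.910 kJ/mol)(2.113) = 6.15 kJ/mol
ΔG > 0, so the forward reaction is non-spontaneous (proceeds in reverse).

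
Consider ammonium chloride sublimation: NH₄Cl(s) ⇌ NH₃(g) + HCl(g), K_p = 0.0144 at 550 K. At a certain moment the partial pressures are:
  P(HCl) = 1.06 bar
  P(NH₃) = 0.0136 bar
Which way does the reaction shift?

(NH₄Cl is a pure solid — omitted from Q_p.)
Q_p = P(NH₃)·P(HCl) = (0.0136)·(1.06) = 0.0144
Q_p = 0.0144 = K_p, so the system is already at equilibrium.

at equilibrium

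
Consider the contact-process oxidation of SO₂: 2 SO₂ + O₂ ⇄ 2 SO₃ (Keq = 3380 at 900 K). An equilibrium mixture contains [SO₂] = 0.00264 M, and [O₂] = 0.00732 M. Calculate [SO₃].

At equilibrium, Keq = [SO₃]² / ([SO₂]²·[O₂]) = 3380.
([SO₃])² / ((0.00264)²·(0.00732)) = 3380
[SO₃]² = 1.72e-4 ⇒ [SO₃] = 0.0131 M

[SO₃] = 0.0131 M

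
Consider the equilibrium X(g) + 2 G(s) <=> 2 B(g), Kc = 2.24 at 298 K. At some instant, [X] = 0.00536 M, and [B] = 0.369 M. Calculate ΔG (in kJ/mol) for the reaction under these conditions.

ΔG = 6.02 kJ/mol

(G is a pure solid — omitted from Qc.)
Qc = [B]² / [X] = (0.369)² / (0.00536) = 25.4
ΔG = RT ln(Qc/Kc) = (8.314 J mol⁻¹ K⁻¹)(298 K) × ln(25.4/2.24)
   = (2.478 kJ/mol)(2.428) = 6.02 kJ/mol
ΔG > 0, so the forward reaction is non-spontaneous (proceeds in reverse).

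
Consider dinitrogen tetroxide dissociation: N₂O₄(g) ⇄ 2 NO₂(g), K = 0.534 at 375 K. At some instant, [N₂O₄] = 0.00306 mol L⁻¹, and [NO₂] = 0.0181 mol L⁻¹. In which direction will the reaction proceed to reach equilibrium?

in the forward direction

Q = [NO₂]² / [N₂O₄] = (0.0181)² / (0.00306) = 0.107
Q = 0.107 < K = 0.534, so the forward reaction proceeds.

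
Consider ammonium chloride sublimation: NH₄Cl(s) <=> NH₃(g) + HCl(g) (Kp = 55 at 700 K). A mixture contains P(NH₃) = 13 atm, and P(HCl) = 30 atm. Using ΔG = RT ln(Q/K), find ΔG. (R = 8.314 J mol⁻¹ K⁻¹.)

(NH₄Cl is a pure solid — omitted from Qp.)
Qp = P(NH₃)·P(HCl) = (13)·(30) = 390
ΔG = RT ln(Qp/Kp) = (8.314 J mol⁻¹ K⁻¹)(700 K) × ln(390/55)
   = (5.820 kJ/mol)(1.959) = 11.4 kJ/mol
ΔG > 0, so the forward reaction is non-spontaneous (proceeds in reverse).

ΔG = 11.4 kJ/mol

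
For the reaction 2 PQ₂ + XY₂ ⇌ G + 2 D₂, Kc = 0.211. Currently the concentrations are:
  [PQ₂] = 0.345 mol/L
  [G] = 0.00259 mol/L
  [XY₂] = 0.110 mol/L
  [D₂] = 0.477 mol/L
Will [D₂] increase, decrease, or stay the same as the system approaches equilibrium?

Qc = [G]·[D₂]² / ([PQ₂]²·[XY₂]) = (0.00259)·(0.477)² / ((0.345)²·(0.110)) = 0.0450
Qc = 0.0450 < Kc = 0.211: net forward reaction.
D₂ is a product, so it increases.

increase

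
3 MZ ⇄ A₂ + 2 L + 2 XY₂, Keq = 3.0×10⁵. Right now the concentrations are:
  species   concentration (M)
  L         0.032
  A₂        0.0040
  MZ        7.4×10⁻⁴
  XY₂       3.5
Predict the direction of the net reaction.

to the right

Q = [A₂]·[L]²·[XY₂]² / [MZ]³ = (0.0040)·(0.032)²·(3.5)² / (7.4×10⁻⁴)³ = 1.2×10⁵
Q = 1.2×10⁵ < Keq = 3.0×10⁵, so the forward reaction proceeds.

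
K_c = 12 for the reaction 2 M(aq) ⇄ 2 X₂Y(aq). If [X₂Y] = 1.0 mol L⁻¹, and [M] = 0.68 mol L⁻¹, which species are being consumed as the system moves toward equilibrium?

Q_c = [X₂Y]² / [M]² = (1.0)² / (0.68)² = 2.2
Q_c = 2.2 < K_c = 12: net forward reaction.

M (reactants)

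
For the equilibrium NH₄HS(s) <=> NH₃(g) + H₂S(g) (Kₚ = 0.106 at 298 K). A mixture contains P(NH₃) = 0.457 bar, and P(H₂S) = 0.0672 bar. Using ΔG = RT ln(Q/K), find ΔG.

ΔG = -3.07 kJ/mol

(NH₄HS is a pure solid — omitted from Qₚ.)
Qₚ = P(NH₃)·P(H₂S) = (0.457)·(0.0672) = 0.0307
ΔG = RT ln(Qₚ/Kₚ) = (8.314 J mol⁻¹ K⁻¹)(298 K) × ln(0.0307/0.106)
   = (2.478 kJ/mol)(-1.239) = -3.07 kJ/mol
ΔG < 0, so the forward reaction is spontaneous (proceeds forward).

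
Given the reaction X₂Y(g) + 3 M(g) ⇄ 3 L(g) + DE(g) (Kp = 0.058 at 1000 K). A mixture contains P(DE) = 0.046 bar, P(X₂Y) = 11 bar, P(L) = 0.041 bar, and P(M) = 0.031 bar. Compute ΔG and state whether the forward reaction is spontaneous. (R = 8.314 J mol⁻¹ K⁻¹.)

ΔG = -14.9 kJ/mol; the forward reaction is spontaneous

Qp = P(L)³·P(DE) / (P(X₂Y)·P(M)³) = (0.041)³·(0.046) / ((11)·(0.031)³) = 0.00967
ΔG = RT ln(Qp/Kp) = (8.314 J mol⁻¹ K⁻¹)(1000 K) × ln(0.00967/0.058)
   = (8.314 kJ/mol)(-1.791) = -14.9 kJ/mol
ΔG < 0, so the forward reaction is spontaneous (proceeds forward).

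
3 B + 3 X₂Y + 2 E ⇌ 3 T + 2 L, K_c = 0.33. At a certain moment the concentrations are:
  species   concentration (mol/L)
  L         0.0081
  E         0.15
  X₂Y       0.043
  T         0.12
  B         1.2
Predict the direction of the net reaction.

Q_c = [T]³·[L]² / ([B]³·[X₂Y]³·[E]²) = (0.12)³·(0.0081)² / ((1.2)³·(0.043)³·(0.15)²) = 0.037
Q_c = 0.037 < K_c = 0.33, so the forward reaction proceeds.

to the right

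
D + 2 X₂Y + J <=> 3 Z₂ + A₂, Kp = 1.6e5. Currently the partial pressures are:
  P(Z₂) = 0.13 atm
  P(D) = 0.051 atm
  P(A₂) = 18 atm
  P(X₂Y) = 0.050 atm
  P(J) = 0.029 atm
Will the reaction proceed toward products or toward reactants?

Qp = P(Z₂)³·P(A₂) / (P(D)·P(X₂Y)²·P(J)) = (0.13)³·(18) / ((0.051)·(0.050)²·(0.029)) = 11000
Qp = 11000 < Kp = 1.6e5, so the forward reaction proceeds.

in the forward direction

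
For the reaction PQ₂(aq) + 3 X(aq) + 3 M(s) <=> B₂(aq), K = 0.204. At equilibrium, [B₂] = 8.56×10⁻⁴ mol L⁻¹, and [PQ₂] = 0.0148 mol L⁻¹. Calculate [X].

(M is a pure solid — omitted from K.)
At equilibrium, K = [B₂] / ([PQ₂]·[X]³) = 0.204.
(8.56×10⁻⁴) / ((0.0148)·([X])³) = 0.204
[X]³ = 0.284 ⇒ [X] = 0.657 mol L⁻¹

[X] = 0.657 mol L⁻¹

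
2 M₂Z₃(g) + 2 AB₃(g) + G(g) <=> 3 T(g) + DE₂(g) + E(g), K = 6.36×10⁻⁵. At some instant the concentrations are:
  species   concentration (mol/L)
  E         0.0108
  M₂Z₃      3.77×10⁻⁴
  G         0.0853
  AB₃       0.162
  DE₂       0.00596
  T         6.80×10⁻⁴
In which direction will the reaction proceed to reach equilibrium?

at equilibrium

Q = [T]³·[DE₂]·[E] / ([M₂Z₃]²·[AB₃]²·[G]) = (6.80×10⁻⁴)³·(0.00596)·(0.0108) / ((3.77×10⁻⁴)²·(0.162)²·(0.0853)) = 6.36×10⁻⁵
Q = 6.36×10⁻⁵ = K, so the system is already at equilibrium.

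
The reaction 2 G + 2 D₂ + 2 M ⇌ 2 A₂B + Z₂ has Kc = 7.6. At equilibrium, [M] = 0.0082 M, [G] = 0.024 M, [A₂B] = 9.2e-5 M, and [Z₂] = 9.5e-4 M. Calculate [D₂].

[D₂] = 0.0052 M

At equilibrium, Kc = [A₂B]²·[Z₂] / ([G]²·[D₂]²·[M]²) = 7.6.
(9.2e-5)²·(9.5e-4) / ((0.024)²·([D₂])²·(0.0082)²) = 7.6
[D₂]² = 2.73e-5 ⇒ [D₂] = 0.0052 M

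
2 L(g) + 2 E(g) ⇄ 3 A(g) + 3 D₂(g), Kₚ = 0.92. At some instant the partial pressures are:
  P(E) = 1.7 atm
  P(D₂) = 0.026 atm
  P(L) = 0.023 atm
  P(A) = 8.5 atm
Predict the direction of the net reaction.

Qₚ = P(A)³·P(D₂)³ / (P(L)²·P(E)²) = (8.5)³·(0.026)³ / ((0.023)²·(1.7)²) = 7.1
Qₚ = 7.1 > Kₚ = 0.92, so the reverse reaction proceeds.

to the left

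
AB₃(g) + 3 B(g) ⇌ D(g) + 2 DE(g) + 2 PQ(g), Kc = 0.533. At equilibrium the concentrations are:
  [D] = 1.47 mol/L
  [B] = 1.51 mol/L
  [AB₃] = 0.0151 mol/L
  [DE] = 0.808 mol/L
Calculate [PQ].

At equilibrium, Kc = [D]·[DE]²·[PQ]² / ([AB₃]·[B]³) = 0.533.
(1.47)·(0.808)²·([PQ])² / ((0.0151)·(1.51)³) = 0.533
[PQ]² = 0.0289 ⇒ [PQ] = 0.170 mol/L

[PQ] = 0.170 mol/L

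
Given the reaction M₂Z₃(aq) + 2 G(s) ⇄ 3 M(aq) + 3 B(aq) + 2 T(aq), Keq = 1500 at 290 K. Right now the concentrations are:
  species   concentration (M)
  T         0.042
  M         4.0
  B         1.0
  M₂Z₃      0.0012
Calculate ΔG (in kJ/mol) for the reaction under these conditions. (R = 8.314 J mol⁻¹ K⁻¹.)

(G is a pure solid — omitted from Q.)
Q = [M]³·[B]³·[T]² / [M₂Z₃] = (4.0)³·(1.0)³·(0.042)² / (0.0012) = 94.1
ΔG = RT ln(Q/Keq) = (8.314 J mol⁻¹ K⁻¹)(290 K) × ln(94.1/1500)
   = (2.411 kJ/mol)(-2.769) = -6.68 kJ/mol
ΔG < 0, so the forward reaction is spontaneous (proceeds forward).

ΔG = -6.68 kJ/mol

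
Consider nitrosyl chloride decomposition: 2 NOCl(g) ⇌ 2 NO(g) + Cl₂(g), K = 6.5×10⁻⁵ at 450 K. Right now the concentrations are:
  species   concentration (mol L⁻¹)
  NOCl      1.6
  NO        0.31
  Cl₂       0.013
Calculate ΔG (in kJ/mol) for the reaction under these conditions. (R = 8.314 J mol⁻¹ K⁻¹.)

ΔG = 7.54 kJ/mol

Q = [NO]²·[Cl₂] / [NOCl]² = (0.31)²·(0.013) / (1.6)² = 4.88×10⁻⁴
ΔG = RT ln(Q/K) = (8.314 J mol⁻¹ K⁻¹)(450 K) × ln(4.88×10⁻⁴/6.5×10⁻⁵)
   = (3.741 kJ/mol)(2.016) = 7.54 kJ/mol
ΔG > 0, so the forward reaction is non-spontaneous (proceeds in reverse).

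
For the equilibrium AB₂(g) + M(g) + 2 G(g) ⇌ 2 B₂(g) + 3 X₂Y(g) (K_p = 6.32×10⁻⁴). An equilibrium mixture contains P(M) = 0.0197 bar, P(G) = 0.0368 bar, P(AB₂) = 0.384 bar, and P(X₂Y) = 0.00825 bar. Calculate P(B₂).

At equilibrium, K_p = P(B₂)²·P(X₂Y)³ / (P(AB₂)·P(M)·P(G)²) = 6.32×10⁻⁴.
(P(B₂))²·(0.00825)³ / ((0.384)·(0.0197)·(0.0368)²) = 6.32×10⁻⁴
P(B₂)² = 0.0115 ⇒ P(B₂) = 0.107 bar

P(B₂) = 0.107 bar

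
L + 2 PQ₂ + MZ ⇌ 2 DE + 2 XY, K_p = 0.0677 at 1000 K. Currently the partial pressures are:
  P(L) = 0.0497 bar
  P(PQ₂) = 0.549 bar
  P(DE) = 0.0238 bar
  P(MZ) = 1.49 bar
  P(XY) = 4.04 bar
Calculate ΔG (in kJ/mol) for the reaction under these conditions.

Q_p = P(DE)²·P(XY)² / (P(L)·P(PQ₂)²·P(MZ)) = (0.0238)²·(4.04)² / ((0.0497)·(0.549)²·(1.49)) = 0.414
ΔG = RT ln(Q_p/K_p) = (8.314 J mol⁻¹ K⁻¹)(1000 K) × ln(0.414/0.0677)
   = (8.314 kJ/mol)(1.811) = 15.1 kJ/mol
ΔG > 0, so the forward reaction is non-spontaneous (proceeds in reverse).

ΔG = 15.1 kJ/mol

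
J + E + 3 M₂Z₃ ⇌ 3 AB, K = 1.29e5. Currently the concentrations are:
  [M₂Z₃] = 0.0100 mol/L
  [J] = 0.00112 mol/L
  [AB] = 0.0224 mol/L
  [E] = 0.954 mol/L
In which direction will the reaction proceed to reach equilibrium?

Q = [AB]³ / ([J]·[E]·[M₂Z₃]³) = (0.0224)³ / ((0.00112)·(0.954)·(0.0100)³) = 10500
Q = 10500 < K = 1.29e5, so the forward reaction proceeds.

in the forward direction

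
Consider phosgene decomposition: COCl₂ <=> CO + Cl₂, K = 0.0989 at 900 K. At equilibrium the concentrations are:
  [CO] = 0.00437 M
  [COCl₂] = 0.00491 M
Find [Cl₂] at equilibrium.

[Cl₂] = 0.111 M

At equilibrium, K = [CO]·[Cl₂] / [COCl₂] = 0.0989.
(0.00437)·([Cl₂]) / (0.00491) = 0.0989
[Cl₂] = 0.111 M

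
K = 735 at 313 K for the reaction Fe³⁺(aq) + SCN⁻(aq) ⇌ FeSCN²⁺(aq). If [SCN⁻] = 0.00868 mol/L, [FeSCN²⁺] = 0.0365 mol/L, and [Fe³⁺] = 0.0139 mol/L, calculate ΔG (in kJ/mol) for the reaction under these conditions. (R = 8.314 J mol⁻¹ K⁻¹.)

ΔG = -2.31 kJ/mol

Q = [FeSCN²⁺] / ([Fe³⁺]·[SCN⁻]) = (0.0365) / ((0.0139)·(0.00868)) = 303
ΔG = RT ln(Q/K) = (8.314 J mol⁻¹ K⁻¹)(313 K) × ln(303/735)
   = (2.602 kJ/mol)(-0.8861) = -2.31 kJ/mol
ΔG < 0, so the forward reaction is spontaneous (proceeds forward).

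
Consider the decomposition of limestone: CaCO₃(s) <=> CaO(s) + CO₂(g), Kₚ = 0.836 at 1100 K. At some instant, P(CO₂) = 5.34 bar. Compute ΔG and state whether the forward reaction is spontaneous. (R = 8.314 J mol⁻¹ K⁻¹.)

ΔG = 17.0 kJ/mol; the forward reaction is non-spontaneous

(CaCO₃, CaO are pure solids — omitted from Qₚ.)
Qₚ = P(CO₂) = 5.34
ΔG = RT ln(Qₚ/Kₚ) = (8.314 J mol⁻¹ K⁻¹)(1100 K) × ln(5.34/0.836)
   = (9.145 kJ/mol)(1.854) = 17.0 kJ/mol
ΔG > 0, so the forward reaction is non-spontaneous (proceeds in reverse).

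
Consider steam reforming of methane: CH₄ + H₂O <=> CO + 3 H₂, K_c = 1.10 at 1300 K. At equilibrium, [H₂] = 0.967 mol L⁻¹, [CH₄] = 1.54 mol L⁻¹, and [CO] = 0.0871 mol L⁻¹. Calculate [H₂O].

[H₂O] = 0.0465 mol L⁻¹

At equilibrium, K_c = [CO]·[H₂]³ / ([CH₄]·[H₂O]) = 1.10.
(0.0871)·(0.967)³ / ((1.54)·([H₂O])) = 1.10
[H₂O] = 0.0465 mol L⁻¹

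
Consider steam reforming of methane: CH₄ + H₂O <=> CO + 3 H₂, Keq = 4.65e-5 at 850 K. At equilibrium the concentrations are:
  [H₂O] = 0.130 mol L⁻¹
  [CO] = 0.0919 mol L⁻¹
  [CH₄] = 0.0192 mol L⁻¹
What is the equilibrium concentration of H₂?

At equilibrium, Keq = [CO]·[H₂]³ / ([CH₄]·[H₂O]) = 4.65e-5.
(0.0919)·([H₂])³ / ((0.0192)·(0.130)) = 4.65e-5
[H₂]³ = 1.26e-6 ⇒ [H₂] = 0.0108 mol L⁻¹

[H₂] = 0.0108 mol L⁻¹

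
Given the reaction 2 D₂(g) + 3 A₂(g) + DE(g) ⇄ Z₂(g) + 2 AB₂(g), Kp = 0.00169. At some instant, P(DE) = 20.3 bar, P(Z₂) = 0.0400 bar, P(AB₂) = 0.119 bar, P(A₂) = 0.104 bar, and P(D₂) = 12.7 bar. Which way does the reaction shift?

Qp = P(Z₂)·P(AB₂)² / (P(D₂)²·P(A₂)³·P(DE)) = (0.0400)·(0.119)² / ((12.7)²·(0.104)³·(20.3)) = 1.54×10⁻⁴
Qp = 1.54×10⁻⁴ < Kp = 0.00169, so the forward reaction proceeds.

to the right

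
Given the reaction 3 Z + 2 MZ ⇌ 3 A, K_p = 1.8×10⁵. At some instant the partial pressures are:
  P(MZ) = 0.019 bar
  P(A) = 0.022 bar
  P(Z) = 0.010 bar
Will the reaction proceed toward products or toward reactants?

Q_p = P(A)³ / (P(Z)³·P(MZ)²) = (0.022)³ / ((0.010)³·(0.019)²) = 29000
Q_p = 29000 < K_p = 1.8×10⁵, so the forward reaction proceeds.

to the right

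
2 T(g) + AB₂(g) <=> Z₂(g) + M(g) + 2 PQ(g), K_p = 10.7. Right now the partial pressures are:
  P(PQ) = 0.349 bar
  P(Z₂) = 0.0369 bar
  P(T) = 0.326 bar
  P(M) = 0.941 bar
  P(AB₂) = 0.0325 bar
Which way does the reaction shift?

Q_p = P(Z₂)·P(M)·P(PQ)² / (P(T)²·P(AB₂)) = (0.0369)·(0.941)·(0.349)² / ((0.326)²·(0.0325)) = 1.22
Q_p = 1.22 < K_p = 10.7, so the forward reaction proceeds.

forward (toward products)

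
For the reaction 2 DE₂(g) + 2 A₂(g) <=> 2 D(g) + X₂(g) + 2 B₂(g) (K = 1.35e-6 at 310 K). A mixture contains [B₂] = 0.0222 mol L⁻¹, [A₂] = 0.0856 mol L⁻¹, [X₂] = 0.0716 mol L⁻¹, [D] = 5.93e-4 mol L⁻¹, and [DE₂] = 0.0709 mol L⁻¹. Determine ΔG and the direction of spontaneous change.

Q = [D]²·[X₂]·[B₂]² / ([DE₂]²·[A₂]²) = (5.93e-4)²·(0.0716)·(0.0222)² / ((0.0709)²·(0.0856)²) = 3.37e-7
ΔG = RT ln(Q/K) = (8.314 J mol⁻¹ K⁻¹)(310 K) × ln(3.37e-7/1.35e-6)
   = (2.577 kJ/mol)(-1.388) = -3.58 kJ/mol
ΔG < 0, so the forward reaction is spontaneous (proceeds forward).

ΔG = -3.58 kJ/mol; the forward reaction is spontaneous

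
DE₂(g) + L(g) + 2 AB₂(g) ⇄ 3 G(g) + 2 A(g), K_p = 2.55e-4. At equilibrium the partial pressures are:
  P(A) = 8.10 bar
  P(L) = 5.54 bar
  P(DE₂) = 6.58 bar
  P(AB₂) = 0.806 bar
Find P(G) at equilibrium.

P(G) = 0.0452 bar

At equilibrium, K_p = P(G)³·P(A)² / (P(DE₂)·P(L)·P(AB₂)²) = 2.55e-4.
(P(G))³·(8.10)² / ((6.58)·(5.54)·(0.806)²) = 2.55e-4
P(G)³ = 9.20e-5 ⇒ P(G) = 0.0452 bar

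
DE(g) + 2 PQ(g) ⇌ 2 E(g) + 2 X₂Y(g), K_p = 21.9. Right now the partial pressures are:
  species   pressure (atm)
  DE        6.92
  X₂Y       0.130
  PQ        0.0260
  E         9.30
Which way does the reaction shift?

toward reactants

Q_p = P(E)²·P(X₂Y)² / (P(DE)·P(PQ)²) = (9.30)²·(0.130)² / ((6.92)·(0.0260)²) = 312
Q_p = 312 > K_p = 21.9, so the reverse reaction proceeds.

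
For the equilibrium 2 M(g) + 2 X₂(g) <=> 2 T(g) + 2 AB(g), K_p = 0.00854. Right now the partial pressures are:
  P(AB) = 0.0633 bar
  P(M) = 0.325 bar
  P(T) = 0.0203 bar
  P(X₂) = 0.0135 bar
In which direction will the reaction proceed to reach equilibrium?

toward reactants

Q_p = P(T)²·P(AB)² / (P(M)²·P(X₂)²) = (0.0203)²·(0.0633)² / ((0.325)²·(0.0135)²) = 0.0858
Q_p = 0.0858 > K_p = 0.00854, so the reverse reaction proceeds.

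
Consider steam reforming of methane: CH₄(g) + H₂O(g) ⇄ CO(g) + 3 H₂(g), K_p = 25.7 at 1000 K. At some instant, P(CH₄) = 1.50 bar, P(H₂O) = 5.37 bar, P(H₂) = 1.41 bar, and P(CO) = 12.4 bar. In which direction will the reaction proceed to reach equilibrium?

Q_p = P(CO)·P(H₂)³ / (P(CH₄)·P(H₂O)) = (12.4)·(1.41)³ / ((1.50)·(5.37)) = 4.32
Q_p = 4.32 < K_p = 25.7, so the forward reaction proceeds.

forward (toward products)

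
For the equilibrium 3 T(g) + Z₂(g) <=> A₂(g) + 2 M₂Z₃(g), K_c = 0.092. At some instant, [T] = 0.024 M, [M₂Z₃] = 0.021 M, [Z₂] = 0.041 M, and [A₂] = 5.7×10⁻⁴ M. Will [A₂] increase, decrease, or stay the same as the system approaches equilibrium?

Q_c = [A₂]·[M₂Z₃]² / ([T]³·[Z₂]) = (5.7×10⁻⁴)·(0.021)² / ((0.024)³·(0.041)) = 0.44
Q_c = 0.44 > K_c = 0.092: net reverse reaction.
A₂ is a product, so it decreases.

decrease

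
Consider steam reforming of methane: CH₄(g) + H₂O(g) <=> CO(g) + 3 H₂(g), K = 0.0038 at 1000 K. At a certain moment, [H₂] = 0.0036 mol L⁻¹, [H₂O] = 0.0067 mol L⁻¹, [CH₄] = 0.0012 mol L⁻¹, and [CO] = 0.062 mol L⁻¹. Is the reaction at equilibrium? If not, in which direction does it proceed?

toward products

Q = [CO]·[H₂]³ / ([CH₄]·[H₂O]) = (0.062)·(0.0036)³ / ((0.0012)·(0.0067)) = 3.6×10⁻⁴
Q = 3.6×10⁻⁴ < K = 0.0038, so the forward reaction proceeds.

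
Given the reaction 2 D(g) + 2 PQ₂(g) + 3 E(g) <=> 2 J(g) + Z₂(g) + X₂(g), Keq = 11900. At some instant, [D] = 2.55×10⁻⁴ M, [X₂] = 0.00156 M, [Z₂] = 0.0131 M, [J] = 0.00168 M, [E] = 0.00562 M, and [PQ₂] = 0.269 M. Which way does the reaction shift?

to the left

Q = [J]²·[Z₂]·[X₂] / ([D]²·[PQ₂]²·[E]³) = (0.00168)²·(0.0131)·(0.00156) / ((2.55×10⁻⁴)²·(0.269)²·(0.00562)³) = 69100
Q = 69100 > Keq = 11900, so the reverse reaction proceeds.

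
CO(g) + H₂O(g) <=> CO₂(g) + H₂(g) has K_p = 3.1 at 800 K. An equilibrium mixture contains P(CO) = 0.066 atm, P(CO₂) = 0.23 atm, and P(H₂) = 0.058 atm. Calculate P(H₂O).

At equilibrium, K_p = P(CO₂)·P(H₂) / (P(CO)·P(H₂O)) = 3.1.
(0.23)·(0.058) / ((0.066)·(P(H₂O))) = 3.1
P(H₂O) = 0.0652 = 0.065 atm

P(H₂O) = 0.065 atm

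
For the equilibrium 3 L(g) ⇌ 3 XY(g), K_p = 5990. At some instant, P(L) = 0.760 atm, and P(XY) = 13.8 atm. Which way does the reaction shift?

Q_p = P(XY)³ / P(L)³ = (13.8)³ / (0.760)³ = 5990
Q_p = 5990 = K_p, so the system is already at equilibrium.

at equilibrium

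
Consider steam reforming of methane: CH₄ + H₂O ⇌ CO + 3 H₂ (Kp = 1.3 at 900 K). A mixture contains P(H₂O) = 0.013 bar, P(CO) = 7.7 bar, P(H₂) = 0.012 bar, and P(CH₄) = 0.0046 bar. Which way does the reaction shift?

toward products

Qp = P(CO)·P(H₂)³ / (P(CH₄)·P(H₂O)) = (7.7)·(0.012)³ / ((0.0046)·(0.013)) = 0.22
Qp = 0.22 < Kp = 1.3, so the forward reaction proceeds.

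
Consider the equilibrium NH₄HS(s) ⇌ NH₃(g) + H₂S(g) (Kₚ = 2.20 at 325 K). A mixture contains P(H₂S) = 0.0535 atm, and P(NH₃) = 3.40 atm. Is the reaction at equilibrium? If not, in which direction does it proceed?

(NH₄HS is a pure solid — omitted from Qₚ.)
Qₚ = P(NH₃)·P(H₂S) = (3.40)·(0.0535) = 0.182
Qₚ = 0.182 < Kₚ = 2.20, so the forward reaction proceeds.

toward products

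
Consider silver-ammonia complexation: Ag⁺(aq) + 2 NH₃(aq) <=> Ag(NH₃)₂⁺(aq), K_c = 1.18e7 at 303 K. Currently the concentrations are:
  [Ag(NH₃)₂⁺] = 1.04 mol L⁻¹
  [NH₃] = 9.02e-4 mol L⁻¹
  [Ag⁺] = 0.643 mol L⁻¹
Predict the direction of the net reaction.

Q_c = [Ag(NH₃)₂⁺] / ([Ag⁺]·[NH₃]²) = (1.04) / ((0.643)·(9.02e-4)²) = 1.99e6
Q_c = 1.99e6 < K_c = 1.18e7, so the forward reaction proceeds.

toward products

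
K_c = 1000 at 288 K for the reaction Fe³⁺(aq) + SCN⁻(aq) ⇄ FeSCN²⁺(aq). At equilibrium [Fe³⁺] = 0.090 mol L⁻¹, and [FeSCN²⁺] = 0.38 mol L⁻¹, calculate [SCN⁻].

[SCN⁻] = 0.0042 mol L⁻¹

At equilibrium, K_c = [FeSCN²⁺] / ([Fe³⁺]·[SCN⁻]) = 1000.
(0.38) / ((0.090)·([SCN⁻])) = 1000
[SCN⁻] = 0.00422 = 0.0042 mol L⁻¹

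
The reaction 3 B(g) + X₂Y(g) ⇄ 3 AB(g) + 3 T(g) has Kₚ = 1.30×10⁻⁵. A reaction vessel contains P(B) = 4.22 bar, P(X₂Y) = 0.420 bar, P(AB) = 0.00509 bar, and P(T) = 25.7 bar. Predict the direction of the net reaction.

Qₚ = P(AB)³·P(T)³ / (P(B)³·P(X₂Y)) = (0.00509)³·(25.7)³ / ((4.22)³·(0.420)) = 7.09×10⁻⁵
Qₚ = 7.09×10⁻⁵ > Kₚ = 1.30×10⁻⁵, so the reverse reaction proceeds.

to the left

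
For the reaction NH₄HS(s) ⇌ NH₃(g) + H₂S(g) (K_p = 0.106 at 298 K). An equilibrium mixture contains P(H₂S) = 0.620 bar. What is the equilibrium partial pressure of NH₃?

(NH₄HS is a pure solid — omitted from K_p.)
At equilibrium, K_p = P(NH₃)·P(H₂S) = 0.106.
(P(NH₃))·(0.620) = 0.106
P(NH₃) = 0.171 bar

P(NH₃) = 0.171 bar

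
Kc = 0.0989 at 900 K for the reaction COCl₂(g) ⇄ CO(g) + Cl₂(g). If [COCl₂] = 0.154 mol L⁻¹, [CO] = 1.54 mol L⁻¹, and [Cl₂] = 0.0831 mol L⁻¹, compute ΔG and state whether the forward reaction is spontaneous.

ΔG = 15.9 kJ/mol; the forward reaction is non-spontaneous

Qc = [CO]·[Cl₂] / [COCl₂] = (1.54)·(0.0831) / (0.154) = 0.831
ΔG = RT ln(Qc/Kc) = (8.314 J mol⁻¹ K⁻¹)(900 K) × ln(0.831/0.0989)
   = (7.483 kJ/mol)(2.129) = 15.9 kJ/mol
ΔG > 0, so the forward reaction is non-spontaneous (proceeds in reverse).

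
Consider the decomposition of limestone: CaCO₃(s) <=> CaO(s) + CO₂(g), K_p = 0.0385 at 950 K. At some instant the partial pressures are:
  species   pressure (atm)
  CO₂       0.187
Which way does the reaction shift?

in the reverse direction

(CaCO₃, CaO are pure solids — omitted from Q_p.)
Q_p = P(CO₂) = 0.187
Q_p = 0.187 > K_p = 0.0385, so the reverse reaction proceeds.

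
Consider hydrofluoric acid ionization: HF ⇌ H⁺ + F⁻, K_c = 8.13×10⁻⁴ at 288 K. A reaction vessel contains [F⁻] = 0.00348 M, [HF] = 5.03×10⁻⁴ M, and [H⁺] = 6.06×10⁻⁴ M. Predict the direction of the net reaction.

to the left

Q_c = [H⁺]·[F⁻] / [HF] = (6.06×10⁻⁴)·(0.00348) / (5.03×10⁻⁴) = 0.00419
Q_c = 0.00419 > K_c = 8.13×10⁻⁴, so the reverse reaction proceeds.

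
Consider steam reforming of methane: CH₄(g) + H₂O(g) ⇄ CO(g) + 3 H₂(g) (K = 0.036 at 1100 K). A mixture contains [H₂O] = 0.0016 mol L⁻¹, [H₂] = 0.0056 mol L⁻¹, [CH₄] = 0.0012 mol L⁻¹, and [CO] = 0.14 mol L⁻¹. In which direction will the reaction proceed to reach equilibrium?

toward products

Q = [CO]·[H₂]³ / ([CH₄]·[H₂O]) = (0.14)·(0.0056)³ / ((0.0012)·(0.0016)) = 0.013
Q = 0.013 < K = 0.036, so the forward reaction proceeds.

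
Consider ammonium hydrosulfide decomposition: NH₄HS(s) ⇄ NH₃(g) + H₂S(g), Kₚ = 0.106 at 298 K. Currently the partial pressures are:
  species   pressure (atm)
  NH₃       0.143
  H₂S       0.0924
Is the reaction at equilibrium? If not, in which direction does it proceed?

to the right

(NH₄HS is a pure solid — omitted from Qₚ.)
Qₚ = P(NH₃)·P(H₂S) = (0.143)·(0.0924) = 0.0132
Qₚ = 0.0132 < Kₚ = 0.106, so the forward reaction proceeds.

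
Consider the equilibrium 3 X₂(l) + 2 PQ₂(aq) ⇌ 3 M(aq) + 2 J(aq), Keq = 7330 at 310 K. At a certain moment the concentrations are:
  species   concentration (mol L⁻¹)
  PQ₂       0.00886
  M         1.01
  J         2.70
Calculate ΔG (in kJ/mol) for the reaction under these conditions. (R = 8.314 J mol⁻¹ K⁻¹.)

(X₂ is a pure liquid — omitted from Q.)
Q = [M]³·[J]² / [PQ₂]² = (1.01)³·(2.70)² / (0.00886)² = 95700
ΔG = RT ln(Q/Keq) = (8.314 J mol⁻¹ K⁻¹)(310 K) × ln(95700/7330)
   = (2.577 kJ/mol)(2.569) = 6.62 kJ/mol
ΔG > 0, so the forward reaction is non-spontaneous (proceeds in reverse).

ΔG = 6.62 kJ/mol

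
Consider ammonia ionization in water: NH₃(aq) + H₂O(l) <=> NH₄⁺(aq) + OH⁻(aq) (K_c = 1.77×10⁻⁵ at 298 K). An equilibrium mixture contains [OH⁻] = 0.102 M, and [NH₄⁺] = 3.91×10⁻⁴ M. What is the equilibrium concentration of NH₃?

[NH₃] = 2.25 M

(H₂O is a pure liquid — omitted from K_c.)
At equilibrium, K_c = [NH₄⁺]·[OH⁻] / [NH₃] = 1.77×10⁻⁵.
(3.91×10⁻⁴)·(0.102) / ([NH₃]) = 1.77×10⁻⁵
[NH₃] = 2.25 M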